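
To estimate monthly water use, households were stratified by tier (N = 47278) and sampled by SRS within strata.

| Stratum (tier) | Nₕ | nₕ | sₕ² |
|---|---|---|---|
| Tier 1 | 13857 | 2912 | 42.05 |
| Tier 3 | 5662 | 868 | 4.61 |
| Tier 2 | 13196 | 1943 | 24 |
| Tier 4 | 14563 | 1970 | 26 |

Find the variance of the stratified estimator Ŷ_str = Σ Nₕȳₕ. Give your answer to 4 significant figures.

6.589 × 10^6

Var(Ŷ_str) = Σₕ Nₕ²(1 − fₕ)sₕ²/nₕ.
Tier 1: 13857²·(1 − 2912/13857)·42.05/2912 = 2.1900782 × 10^6.
Tier 3: 5662²·(1 − 868/5662)·4.61/868 = 144161.43.
Tier 2: 13196²·(1 − 1943/13196)·24/1943 = 1.83421 × 10^6.
Tier 4: 14563²·(1 − 1970/14563)·26/1970 = 2.4204002 × 10^6.
Sum = 6.5888498 × 10^6.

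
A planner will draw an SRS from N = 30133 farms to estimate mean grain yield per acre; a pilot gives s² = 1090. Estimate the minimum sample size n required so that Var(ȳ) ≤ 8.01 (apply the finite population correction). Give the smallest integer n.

Without fpc, n₀ = s²/D = 1090/8.01 = 136.0799.
With fpc, (1 − n/N)·s²/n ≤ D requires n ≥ n₀/(1 + n₀/N) = 136.0799/(1 + 136.0799/30133) = 135.4681.
Rounding up, n = 136.

136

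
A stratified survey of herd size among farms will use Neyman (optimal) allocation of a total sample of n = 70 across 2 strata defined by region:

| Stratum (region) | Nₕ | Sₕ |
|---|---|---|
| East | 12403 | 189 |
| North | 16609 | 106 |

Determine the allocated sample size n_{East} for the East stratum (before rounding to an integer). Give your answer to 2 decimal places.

Neyman allocation: nₕ = n·NₕSₕ / Σⱼ NⱼSⱼ.
Σ NⱼSⱼ = 12403·189 + 16609·106 = 4.104721 × 10^6.
n_{East} = 70·12403·189 / (4.104721 × 10^6) = 39.98.

39.98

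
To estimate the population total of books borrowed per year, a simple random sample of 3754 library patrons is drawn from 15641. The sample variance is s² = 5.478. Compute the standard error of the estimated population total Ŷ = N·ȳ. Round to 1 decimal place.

Var(Ŷ) = N²·Var(ȳ) = N²·(1 − n/N)·s²/n.
f = 3754/15641 = 0.24001023; Var(ȳ) = 0.75998977·5.478/3754 = 0.0011090101.
Var(Ŷ) = 15641² · 0.0011090101 = 271309.21.
SE(Ŷ) = √(271309.21) = 520.9.

520.9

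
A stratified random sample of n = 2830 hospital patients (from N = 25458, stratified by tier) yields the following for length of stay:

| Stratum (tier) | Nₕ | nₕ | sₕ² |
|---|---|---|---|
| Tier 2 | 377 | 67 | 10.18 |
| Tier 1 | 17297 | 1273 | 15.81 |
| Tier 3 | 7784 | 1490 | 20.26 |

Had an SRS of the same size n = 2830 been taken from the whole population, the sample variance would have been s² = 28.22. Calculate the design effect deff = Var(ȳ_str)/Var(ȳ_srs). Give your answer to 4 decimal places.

0.7183

Var(ȳ_str) = Σ Wₕ²(1−fₕ)sₕ²/nₕ with Wₕ = Nₕ/25458:
  Tier 2: (377/25458)²·(1−67/377)·10.18/67 = 2.7398542 × 10^-5
  Tier 1: (17297/25458)²·(1−1273/17297)·15.81/1273 = 0.0053112485
  Tier 3: (7784/25458)²·(1−1490/7784)·20.26/1490 = 0.0010278605
  → Var(ȳ_str) = 0.0063665075.
Var(ȳ_srs) = (1 − 2830/25458)·28.22/2830 = 0.008863239.
deff = 0.0063665075 / 0.008863239 = 0.7183.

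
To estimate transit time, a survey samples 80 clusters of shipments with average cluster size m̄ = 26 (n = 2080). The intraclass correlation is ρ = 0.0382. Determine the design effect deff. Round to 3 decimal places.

deff = 1 + (26 − 1)·0.0382 = 1 + 0.955 = 1.955.

1.955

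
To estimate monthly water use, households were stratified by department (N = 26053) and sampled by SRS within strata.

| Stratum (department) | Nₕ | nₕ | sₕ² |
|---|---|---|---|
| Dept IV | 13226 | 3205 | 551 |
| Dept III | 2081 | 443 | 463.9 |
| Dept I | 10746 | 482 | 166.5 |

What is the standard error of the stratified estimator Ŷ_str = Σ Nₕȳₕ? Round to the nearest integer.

Var(Ŷ_str) = Σₕ Nₕ²(1 − fₕ)sₕ²/nₕ.
Dept IV: 13226²·(1 − 3205/13226)·551/3205 = 2.278574 × 10^7.
Dept III: 2081²·(1 − 443/2081)·463.9/443 = 3.5694937 × 10^6.
Dept I: 10746²·(1 − 482/10746)·166.5/482 = 3.81005 × 10^7.
Sum = 6.4455734 × 10^7.
SE = √(6.4455734 × 10^7) = 8028.

8028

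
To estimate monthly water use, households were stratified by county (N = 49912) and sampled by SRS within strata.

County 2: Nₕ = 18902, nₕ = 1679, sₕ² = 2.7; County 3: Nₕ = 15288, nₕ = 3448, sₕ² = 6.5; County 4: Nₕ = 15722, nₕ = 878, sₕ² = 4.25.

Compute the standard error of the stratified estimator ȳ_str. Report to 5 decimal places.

0.02829

Var(ȳ_str) = Σₕ Wₕ²(1 − fₕ)sₕ²/nₕ with Wₕ = Nₕ/N, N = 49912.
County 2: Wₕ = 0.37870652; term = 0.37870652²·(1 − 0.08882658)·2.7/1679 = 2.101453 × 10^-4.
County 3: Wₕ = 0.30629909; term = 0.30629909²·(1 − 0.22553637)·6.5/3448 = 1.3697412 × 10^-4.
County 4: Wₕ = 0.31499439; term = 0.31499439²·(1 − 0.05584531)·4.25/878 = 4.5346441 × 10^-4.
Sum = 8.0058383 × 10^-4.
SE = √(8.0058383 × 10^-4) = 0.02829.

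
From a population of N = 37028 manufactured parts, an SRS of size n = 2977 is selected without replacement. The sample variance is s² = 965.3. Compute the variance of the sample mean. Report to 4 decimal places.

0.2982

Under SRS without replacement, Var(ȳ) = (1 − f)·s²/n with f = n/N = 2977/37028 = 0.08039862.
Var(ȳ) = (1 − 0.08039862)·965.3/2977 = 0.91960138·0.3242526 = 0.29818314.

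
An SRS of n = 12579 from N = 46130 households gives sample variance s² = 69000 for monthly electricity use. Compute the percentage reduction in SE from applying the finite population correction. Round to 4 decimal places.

f = n/N = 12579/46130 = 0.27268589.
SE_no-fpc = √(s²/n) = 2.3420787; SE_fpc = √((1−f)s²/n) = 1.9973883.
Ratio = √(1−f) = 0.85282713. Reduction = 100·(1 − 0.85282713) = 14.7173%.

14.7173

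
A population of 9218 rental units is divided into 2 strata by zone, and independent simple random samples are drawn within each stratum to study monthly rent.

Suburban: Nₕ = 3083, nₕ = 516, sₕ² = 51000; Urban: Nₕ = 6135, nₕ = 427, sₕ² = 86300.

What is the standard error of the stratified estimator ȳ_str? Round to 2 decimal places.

9.62

Var(ȳ_str) = Σₕ Wₕ²(1 − fₕ)sₕ²/nₕ with Wₕ = Nₕ/N, N = 9218.
Suburban: Wₕ = 0.33445433; term = 0.33445433²·(1 − 0.16736945)·51000/516 = 9.2054805.
Urban: Wₕ = 0.66554567; term = 0.66554567²·(1 − 0.06960065)·86300/427 = 83.292912.
Sum = 92.498393.
SE = √(92.498393) = 9.62.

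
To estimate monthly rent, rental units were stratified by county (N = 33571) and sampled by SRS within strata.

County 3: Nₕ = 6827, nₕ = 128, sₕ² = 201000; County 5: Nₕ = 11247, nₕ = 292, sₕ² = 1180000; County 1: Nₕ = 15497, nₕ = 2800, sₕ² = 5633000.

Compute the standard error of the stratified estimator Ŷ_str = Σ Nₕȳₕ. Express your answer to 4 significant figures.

Var(Ŷ_str) = Σₕ Nₕ²(1 − fₕ)sₕ²/nₕ.
County 3: 6827²·(1 − 128/6827)·201000/128 = 7.1816787 × 10^10.
County 5: 11247²·(1 − 292/11247)·1180000/292 = 4.97907 × 10^11.
County 1: 15497²·(1 − 2800/15497)·5633000/2800 = 3.9584984 × 10^11.
Sum = 9.6557363 × 10^11.
SE = √(9.6557363 × 10^11) = 982600.

982600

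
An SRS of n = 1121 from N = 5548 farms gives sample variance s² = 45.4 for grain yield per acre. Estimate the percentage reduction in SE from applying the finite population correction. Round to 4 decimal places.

f = n/N = 1121/5548 = 0.20205479.
SE_no-fpc = √(s²/n) = 0.20124501; SE_fpc = √((1−f)s²/n) = 0.1797677.
Ratio = √(1−f) = 0.89327779. Reduction = 100·(1 − 0.89327779) = 10.6722%.

10.6722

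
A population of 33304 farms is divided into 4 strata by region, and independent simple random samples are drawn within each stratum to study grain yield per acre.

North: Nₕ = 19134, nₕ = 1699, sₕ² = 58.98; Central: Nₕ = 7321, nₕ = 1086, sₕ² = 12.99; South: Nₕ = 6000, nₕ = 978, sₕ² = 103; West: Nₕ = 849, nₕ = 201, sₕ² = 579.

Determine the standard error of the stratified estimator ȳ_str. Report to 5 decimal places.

Var(ȳ_str) = Σₕ Wₕ²(1 − fₕ)sₕ²/nₕ with Wₕ = Nₕ/N, N = 33304.
North: Wₕ = 0.57452558; term = 0.57452558²·(1 − 0.08879482)·58.98/1699 = 0.010441101.
Central: Wₕ = 0.21982344; term = 0.21982344²·(1 − 0.14834039)·12.99/1086 = 4.9225869 × 10^-4.
South: Wₕ = 0.18015854; term = 0.18015854²·(1 − 0.16300000)·103/978 = 0.0028611033.
West: Wₕ = 0.02549243; term = 0.02549243²·(1 − 0.23674912)·579/201 = 0.0014288032.
Sum = 0.015223266.
SE = √(0.015223266) = 0.12338.

0.12338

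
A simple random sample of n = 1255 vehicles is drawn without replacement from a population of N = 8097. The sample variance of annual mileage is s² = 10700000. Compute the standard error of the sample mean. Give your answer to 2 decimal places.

84.88

Under SRS without replacement, Var(ȳ) = (1 − f)·s²/n with f = n/N = 1255/8097 = 0.15499568.
Var(ȳ) = (1 − 0.15499568)·10700000/1255 = 0.84500432·8525.8964 = 7204.4193.
SE(ȳ) = √(7204.4193) = 84.88.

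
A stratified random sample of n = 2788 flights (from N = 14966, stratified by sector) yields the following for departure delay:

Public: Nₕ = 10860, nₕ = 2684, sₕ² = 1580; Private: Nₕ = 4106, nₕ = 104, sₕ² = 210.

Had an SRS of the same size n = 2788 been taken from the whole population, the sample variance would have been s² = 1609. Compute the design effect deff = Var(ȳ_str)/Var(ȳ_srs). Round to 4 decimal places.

0.8124

Var(ȳ_str) = Σ Wₕ²(1−fₕ)sₕ²/nₕ with Wₕ = Nₕ/14966:
  Public: (10860/14966)²·(1−2684/10860)·1580/2684 = 0.23336397
  Private: (4106/14966)²·(1−104/4106)·210/104 = 0.14813937
  → Var(ȳ_str) = 0.38150334.
Var(ȳ_srs) = (1 − 2788/14966)·1609/2788 = 0.46960586.
deff = 0.38150334 / 0.46960586 = 0.8124.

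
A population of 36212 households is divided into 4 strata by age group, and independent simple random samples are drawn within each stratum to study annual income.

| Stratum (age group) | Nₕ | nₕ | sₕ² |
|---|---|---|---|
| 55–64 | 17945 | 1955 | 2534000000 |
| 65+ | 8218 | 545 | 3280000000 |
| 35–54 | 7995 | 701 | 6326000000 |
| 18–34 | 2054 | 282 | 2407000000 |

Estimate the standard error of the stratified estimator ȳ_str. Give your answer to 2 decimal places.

999.02

Var(ȳ_str) = Σₕ Wₕ²(1 − fₕ)sₕ²/nₕ with Wₕ = Nₕ/N, N = 36212.
55–64: Wₕ = 0.49555396; term = 0.49555396²·(1 − 0.10894400)·2534000000/1955 = 283626.46.
65+: Wₕ = 0.22694135; term = 0.22694135²·(1 − 0.06631784)·3280000000/545 = 289403.42.
35–54: Wₕ = 0.22078317; term = 0.22078317²·(1 − 0.08767980)·6326000000/701 = 401319.6.
18–34: Wₕ = 0.05672153; term = 0.05672153²·(1 − 0.13729309)·2407000000/282 = 23691.149.
Sum = 998040.63.
SE = √(998040.63) = 999.02.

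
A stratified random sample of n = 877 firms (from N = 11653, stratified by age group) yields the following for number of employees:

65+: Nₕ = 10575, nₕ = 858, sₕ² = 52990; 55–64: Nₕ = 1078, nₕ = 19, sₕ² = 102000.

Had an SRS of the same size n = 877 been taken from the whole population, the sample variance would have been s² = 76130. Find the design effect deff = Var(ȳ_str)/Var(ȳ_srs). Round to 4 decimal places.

1.1444

Var(ȳ_str) = Σ Wₕ²(1−fₕ)sₕ²/nₕ with Wₕ = Nₕ/11653:
  65+: (10575/11653)²·(1−858/10575)·52990/858 = 46.735158
  55–64: (1078/11653)²·(1−19/1078)·102000/19 = 45.132127
  → Var(ȳ_str) = 91.867285.
Var(ȳ_srs) = (1 − 877/11653)·76130/877 = 80.274216.
deff = 91.867285 / 80.274216 = 1.1444.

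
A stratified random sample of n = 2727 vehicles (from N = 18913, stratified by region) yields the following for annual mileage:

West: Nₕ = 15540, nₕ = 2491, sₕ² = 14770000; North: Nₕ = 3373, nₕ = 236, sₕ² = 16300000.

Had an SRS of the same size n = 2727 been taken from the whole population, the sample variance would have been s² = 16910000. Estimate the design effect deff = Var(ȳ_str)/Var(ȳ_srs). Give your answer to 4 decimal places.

1.0184

Var(ȳ_str) = Σ Wₕ²(1−fₕ)sₕ²/nₕ with Wₕ = Nₕ/18913:
  West: (15540/18913)²·(1−2491/15540)·14770000/2491 = 3361.3533
  North: (3373/18913)²·(1−236/3373)·16300000/236 = 2043.0811
  → Var(ȳ_str) = 5404.4344.
Var(ȳ_srs) = (1 − 2727/18913)·16910000/2727 = 5306.8594.
deff = 5404.4344 / 5306.8594 = 1.0184.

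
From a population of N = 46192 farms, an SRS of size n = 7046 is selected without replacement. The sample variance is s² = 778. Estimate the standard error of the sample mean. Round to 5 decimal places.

Under SRS without replacement, Var(ȳ) = (1 − f)·s²/n with f = n/N = 7046/46192 = 0.15253724.
Var(ȳ) = (1 − 0.15253724)·778/7046 = 0.84746276·0.11041726 = 0.093574515.
SE(ȳ) = √(0.093574515) = 0.30590.

0.30590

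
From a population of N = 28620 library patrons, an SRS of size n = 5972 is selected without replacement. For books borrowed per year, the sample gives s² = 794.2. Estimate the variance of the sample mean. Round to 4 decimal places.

Under SRS without replacement, Var(ȳ) = (1 − f)·s²/n with f = n/N = 5972/28620 = 0.20866527.
Var(ȳ) = (1 − 0.20866527)·794.2/5972 = 0.79133473·0.13298727 = 0.10523745.

0.1052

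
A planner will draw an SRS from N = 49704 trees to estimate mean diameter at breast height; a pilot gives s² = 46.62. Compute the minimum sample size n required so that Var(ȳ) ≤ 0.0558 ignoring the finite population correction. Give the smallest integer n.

836

Without fpc, n₀ = s²/D = 46.62/0.0558 = 835.4839.
Rounding up, n = 836.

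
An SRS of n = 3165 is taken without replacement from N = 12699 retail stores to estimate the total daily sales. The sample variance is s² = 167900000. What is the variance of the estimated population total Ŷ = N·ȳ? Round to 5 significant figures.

Var(Ŷ) = N²·Var(ȳ) = N²·(1 − n/N)·s²/n.
f = 3165/12699 = 0.24923222; Var(ȳ) = 0.75076778·167900000/3165 = 39827.46.
Var(Ŷ) = 12699² · 39827.46 = 6.4227594 × 10^12.

6.4228 × 10^12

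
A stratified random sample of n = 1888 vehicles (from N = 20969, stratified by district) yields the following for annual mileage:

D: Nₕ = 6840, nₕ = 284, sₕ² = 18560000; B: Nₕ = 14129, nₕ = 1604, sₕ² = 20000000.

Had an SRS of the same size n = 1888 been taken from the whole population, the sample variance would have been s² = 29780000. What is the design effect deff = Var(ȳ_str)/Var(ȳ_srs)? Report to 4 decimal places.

0.8140

Var(ȳ_str) = Σ Wₕ²(1−fₕ)sₕ²/nₕ with Wₕ = Nₕ/20969:
  D: (6840/20969)²·(1−284/6840)·18560000/284 = 6664.986
  B: (14129/20969)²·(1−1604/14129)·20000000/1604 = 5018.3316
  → Var(ȳ_str) = 11683.318.
Var(ȳ_srs) = (1 − 1888/20969)·29780000/1888 = 14353.113.
deff = 11683.318 / 14353.113 = 0.8140.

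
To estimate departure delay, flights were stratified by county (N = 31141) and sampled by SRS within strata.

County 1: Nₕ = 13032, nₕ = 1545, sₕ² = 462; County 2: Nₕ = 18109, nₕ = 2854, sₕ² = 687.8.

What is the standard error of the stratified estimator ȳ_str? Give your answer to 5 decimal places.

0.33884

Var(ȳ_str) = Σₕ Wₕ²(1 − fₕ)sₕ²/nₕ with Wₕ = Nₕ/N, N = 31141.
County 1: Wₕ = 0.41848367; term = 0.41848367²·(1 − 0.11855433)·462/1545 = 0.046160029.
County 2: Wₕ = 0.58151633; term = 0.58151633²·(1 − 0.15760119)·687.8/2854 = 0.068651459.
Sum = 0.11481149.
SE = √(0.11481149) = 0.33884.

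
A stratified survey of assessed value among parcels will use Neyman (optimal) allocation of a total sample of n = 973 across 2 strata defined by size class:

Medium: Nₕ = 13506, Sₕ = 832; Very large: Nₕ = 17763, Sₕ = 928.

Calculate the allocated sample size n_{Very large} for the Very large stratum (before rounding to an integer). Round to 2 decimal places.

578.59

Neyman allocation: nₕ = n·NₕSₕ / Σⱼ NⱼSⱼ.
Σ NⱼSⱼ = 13506·832 + 17763·928 = 2.7721056 × 10^7.
n_{Very large} = 973·17763·928 / (2.7721056 × 10^7) = 578.59.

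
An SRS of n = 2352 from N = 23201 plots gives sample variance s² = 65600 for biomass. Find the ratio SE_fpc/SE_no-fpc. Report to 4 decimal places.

0.9480

f = n/N = 2352/23201 = 0.10137494.
SE_no-fpc = √(s²/n) = 5.2812079; SE_fpc = √((1−f)s²/n) = 5.0063652.
Ratio = √(1−f) = 0.94795836.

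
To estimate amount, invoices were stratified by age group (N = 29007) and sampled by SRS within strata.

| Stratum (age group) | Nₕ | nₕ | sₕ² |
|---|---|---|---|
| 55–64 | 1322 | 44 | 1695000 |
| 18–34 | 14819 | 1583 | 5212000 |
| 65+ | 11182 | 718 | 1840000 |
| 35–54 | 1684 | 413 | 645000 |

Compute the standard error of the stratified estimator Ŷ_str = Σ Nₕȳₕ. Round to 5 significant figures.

1.0070 × 10^6

Var(Ŷ_str) = Σₕ Nₕ²(1 − fₕ)sₕ²/nₕ.
55–64: 1322²·(1 − 44/1322)·1695000/44 = 6.5084764 × 10^10.
18–34: 14819²·(1 − 1583/14819)·5212000/1583 = 6.4580165 × 10^11.
65+: 11182²·(1 − 718/11182)·1840000/718 = 2.9985452 × 10^11.
35–54: 1684²·(1 − 413/1684)·645000/413 = 3.3426992 × 10^9.
Sum = 1.0140836 × 10^12.
SE = √(1.0140836 × 10^12) = 1.0070 × 10^6.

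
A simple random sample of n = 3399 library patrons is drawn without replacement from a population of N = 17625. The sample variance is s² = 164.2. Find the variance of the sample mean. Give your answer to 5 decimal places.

0.03899

Under SRS without replacement, Var(ȳ) = (1 − f)·s²/n with f = n/N = 3399/17625 = 0.19285106.
Var(ȳ) = (1 − 0.19285106)·164.2/3399 = 0.80714894·0.048308326 = 0.038992014.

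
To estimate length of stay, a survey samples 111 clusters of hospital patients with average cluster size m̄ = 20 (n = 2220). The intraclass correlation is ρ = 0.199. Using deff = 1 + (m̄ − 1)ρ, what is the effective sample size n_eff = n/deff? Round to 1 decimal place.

464.3

deff = 1 + (20 − 1)·0.199 = 1 + 3.781 = 4.781.
n_eff = 2220 / 4.781 = 464.3.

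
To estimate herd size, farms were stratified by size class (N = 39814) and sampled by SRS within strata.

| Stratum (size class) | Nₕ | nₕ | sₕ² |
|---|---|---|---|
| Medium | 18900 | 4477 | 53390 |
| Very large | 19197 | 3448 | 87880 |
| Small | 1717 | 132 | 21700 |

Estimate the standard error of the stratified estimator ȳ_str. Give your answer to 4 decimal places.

2.6822

Var(ȳ_str) = Σₕ Wₕ²(1 − fₕ)sₕ²/nₕ with Wₕ = Nₕ/N, N = 39814.
Medium: Wₕ = 0.47470739; term = 0.47470739²·(1 − 0.23687831)·53390/4477 = 2.0507778.
Very large: Wₕ = 0.48216708; term = 0.48216708²·(1 − 0.17961140)·87880/3448 = 4.8611331.
Small: Wₕ = 0.04312553; term = 0.04312553²·(1 − 0.07687828)·21700/132 = 0.28223687.
Sum = 7.1941478.
SE = √(7.1941478) = 2.6822.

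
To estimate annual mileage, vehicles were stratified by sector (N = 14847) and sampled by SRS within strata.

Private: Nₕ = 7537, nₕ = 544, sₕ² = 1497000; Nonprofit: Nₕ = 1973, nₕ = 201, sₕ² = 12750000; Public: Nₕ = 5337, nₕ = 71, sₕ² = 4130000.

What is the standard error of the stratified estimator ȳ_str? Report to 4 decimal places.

95.2913

Var(ȳ_str) = Σₕ Wₕ²(1 − fₕ)sₕ²/nₕ with Wₕ = Nₕ/N, N = 14847.
Private: Wₕ = 0.50764464; term = 0.50764464²·(1 − 0.07217726)·1497000/544 = 657.97217.
Nonprofit: Wₕ = 0.13288880; term = 0.13288880²·(1 − 0.10187532)·12750000/201 = 1006.0684.
Public: Wₕ = 0.35946656; term = 0.35946656²·(1 − 0.01330335)·4130000/71 = 7416.3863.
Sum = 9080.4269.
SE = √(9080.4269) = 95.2913.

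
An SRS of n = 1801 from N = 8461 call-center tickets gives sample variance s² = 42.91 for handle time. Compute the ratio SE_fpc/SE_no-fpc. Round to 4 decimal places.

f = n/N = 1801/8461 = 0.21285900.
SE_no-fpc = √(s²/n) = 0.1543556; SE_fpc = √((1−f)s²/n) = 0.13694578.
Ratio = √(1−f) = 0.88720967.

0.8872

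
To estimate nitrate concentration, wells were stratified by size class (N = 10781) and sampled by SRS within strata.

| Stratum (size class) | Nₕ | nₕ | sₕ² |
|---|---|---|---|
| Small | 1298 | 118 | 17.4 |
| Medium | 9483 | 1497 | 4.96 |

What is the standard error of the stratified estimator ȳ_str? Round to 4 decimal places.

Var(ȳ_str) = Σₕ Wₕ²(1 − fₕ)sₕ²/nₕ with Wₕ = Nₕ/N, N = 10781.
Small: Wₕ = 0.12039699; term = 0.12039699²·(1 − 0.09090909)·17.4/118 = 0.0019431479.
Medium: Wₕ = 0.87960301; term = 0.87960301²·(1 − 0.15786144)·4.96/1497 = 0.002158822.
Sum = 0.0041019699.
SE = √(0.0041019699) = 0.0640.

0.0640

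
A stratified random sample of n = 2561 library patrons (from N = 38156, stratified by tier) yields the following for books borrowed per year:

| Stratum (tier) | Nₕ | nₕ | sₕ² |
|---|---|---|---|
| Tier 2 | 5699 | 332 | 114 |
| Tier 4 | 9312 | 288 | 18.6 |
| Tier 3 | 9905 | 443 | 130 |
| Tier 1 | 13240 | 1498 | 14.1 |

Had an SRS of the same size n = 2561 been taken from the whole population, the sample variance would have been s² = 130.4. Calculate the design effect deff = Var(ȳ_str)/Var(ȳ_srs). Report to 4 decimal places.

0.6492

Var(ȳ_str) = Σ Wₕ²(1−fₕ)sₕ²/nₕ with Wₕ = Nₕ/38156:
  Tier 2: (5699/38156)²·(1−332/5699)·114/332 = 0.0072139203
  Tier 4: (9312/38156)²·(1−288/9312)·18.6/288 = 0.0037276646
  Tier 3: (9905/38156)²·(1−443/9905)·130/443 = 0.018890844
  Tier 1: (13240/38156)²·(1−1498/13240)·14.1/1498 = 0.0010051056
  → Var(ȳ_str) = 0.030837535.
Var(ȳ_srs) = (1 − 2561/38156)·130.4/2561 = 0.047500061.
deff = 0.030837535 / 0.047500061 = 0.6492.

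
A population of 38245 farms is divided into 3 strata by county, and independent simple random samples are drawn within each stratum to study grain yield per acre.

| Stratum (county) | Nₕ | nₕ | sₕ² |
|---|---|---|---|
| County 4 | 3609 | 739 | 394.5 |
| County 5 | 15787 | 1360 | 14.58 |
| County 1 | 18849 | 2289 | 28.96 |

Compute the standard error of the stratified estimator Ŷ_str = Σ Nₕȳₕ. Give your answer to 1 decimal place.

Var(Ŷ_str) = Σₕ Nₕ²(1 − fₕ)sₕ²/nₕ.
County 4: 3609²·(1 − 739/3609)·394.5/739 = 5.5293152 × 10^6.
County 5: 15787²·(1 − 1360/15787)·14.58/1360 = 2.441711 × 10^6.
County 1: 18849²·(1 − 2289/18849)·28.96/2289 = 3.9491298 × 10^6.
Sum = 1.1920156 × 10^7.
SE = √(1.1920156 × 10^7) = 3452.6.

3452.6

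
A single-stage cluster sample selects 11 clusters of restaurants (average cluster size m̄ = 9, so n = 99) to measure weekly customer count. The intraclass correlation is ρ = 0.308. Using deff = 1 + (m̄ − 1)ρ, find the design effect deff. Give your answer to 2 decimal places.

deff = 1 + (9 − 1)·0.308 = 1 + 2.464 = 3.464.

3.46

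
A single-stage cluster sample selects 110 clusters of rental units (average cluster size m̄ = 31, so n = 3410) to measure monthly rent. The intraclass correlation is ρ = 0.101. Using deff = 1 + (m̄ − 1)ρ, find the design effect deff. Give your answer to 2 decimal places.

4.03

deff = 1 + (31 − 1)·0.101 = 1 + 3.03 = 4.03.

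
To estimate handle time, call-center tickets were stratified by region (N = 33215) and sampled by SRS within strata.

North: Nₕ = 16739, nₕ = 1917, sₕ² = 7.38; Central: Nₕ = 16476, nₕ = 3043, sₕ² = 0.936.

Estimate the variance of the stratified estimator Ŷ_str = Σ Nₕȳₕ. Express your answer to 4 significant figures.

Var(Ŷ_str) = Σₕ Nₕ²(1 − fₕ)sₕ²/nₕ.
North: 16739²·(1 − 1917/16739)·7.38/1917 = 955147.77.
Central: 16476²·(1 − 3043/16476)·0.936/3043 = 68076.731.
Sum = 1.0232245 × 10^6.

1.023 × 10^6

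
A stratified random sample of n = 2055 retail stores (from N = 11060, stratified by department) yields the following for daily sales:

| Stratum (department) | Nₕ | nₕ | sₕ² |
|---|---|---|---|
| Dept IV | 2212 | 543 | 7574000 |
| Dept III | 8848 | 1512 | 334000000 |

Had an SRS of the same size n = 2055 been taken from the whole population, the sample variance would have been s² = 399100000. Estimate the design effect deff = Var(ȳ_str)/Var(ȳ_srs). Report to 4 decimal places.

Var(ȳ_str) = Σ Wₕ²(1−fₕ)sₕ²/nₕ with Wₕ = Nₕ/11060:
  Dept IV: (2212/11060)²·(1−543/2212)·7574000/543 = 420.97536
  Dept III: (8848/11060)²·(1−1512/8848)·334000000/1512 = 117216.53
  → Var(ȳ_str) = 117637.51.
Var(ȳ_srs) = (1 − 2055/11060)·399100000/2055 = 158124.25.
deff = 117637.51 / 158124.25 = 0.7440.

0.7440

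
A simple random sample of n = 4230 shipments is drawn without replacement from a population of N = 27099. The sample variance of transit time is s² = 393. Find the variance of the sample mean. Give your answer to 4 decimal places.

Under SRS without replacement, Var(ȳ) = (1 − f)·s²/n with f = n/N = 4230/27099 = 0.15609432.
Var(ȳ) = (1 − 0.15609432)·393/4230 = 0.84390568·0.092907801 = 0.078405421.

0.0784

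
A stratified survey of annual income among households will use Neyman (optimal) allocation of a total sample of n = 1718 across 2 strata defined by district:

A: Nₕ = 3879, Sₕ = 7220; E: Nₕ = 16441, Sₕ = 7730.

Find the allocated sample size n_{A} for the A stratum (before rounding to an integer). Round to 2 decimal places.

Neyman allocation: nₕ = n·NₕSₕ / Σⱼ NⱼSⱼ.
Σ NⱼSⱼ = 3879·7220 + 16441·7730 = 1.5509531 × 10^8.
n_{A} = 1718·3879·7220 / (1.5509531 × 10^8) = 310.23.

310.23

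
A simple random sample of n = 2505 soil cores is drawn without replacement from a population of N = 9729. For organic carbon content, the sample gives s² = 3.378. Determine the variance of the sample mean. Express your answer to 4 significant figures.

0.001001

Under SRS without replacement, Var(ȳ) = (1 − f)·s²/n with f = n/N = 2505/9729 = 0.25747764.
Var(ȳ) = (1 − 0.25747764)·3.378/2505 = 0.74252236·0.001348503 = 0.0010012936.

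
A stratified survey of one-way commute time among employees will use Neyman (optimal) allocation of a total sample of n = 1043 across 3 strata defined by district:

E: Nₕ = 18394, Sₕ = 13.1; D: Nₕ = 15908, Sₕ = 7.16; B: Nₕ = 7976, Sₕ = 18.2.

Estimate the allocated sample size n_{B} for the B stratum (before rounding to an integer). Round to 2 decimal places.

Neyman allocation: nₕ = n·NₕSₕ / Σⱼ NⱼSⱼ.
Σ NⱼSⱼ = 18394·13.1 + 15908·7.16 + 7976·18.2 = 500025.88.
n_{B} = 1043·7976·18.2 / 500025.88 = 302.79.

302.79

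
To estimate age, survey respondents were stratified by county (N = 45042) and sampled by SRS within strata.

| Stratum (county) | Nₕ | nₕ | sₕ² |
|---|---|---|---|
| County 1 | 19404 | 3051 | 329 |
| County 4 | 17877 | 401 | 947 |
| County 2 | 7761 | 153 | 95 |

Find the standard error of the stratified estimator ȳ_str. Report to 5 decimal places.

Var(ȳ_str) = Σₕ Wₕ²(1 − fₕ)sₕ²/nₕ with Wₕ = Nₕ/N, N = 45042.
County 1: Wₕ = 0.43079792; term = 0.43079792²·(1 − 0.15723562)·329/3051 = 0.016865804.
County 4: Wₕ = 0.39689623; term = 0.39689623²·(1 − 0.02243106)·947/401 = 0.36366956.
County 2: Wₕ = 0.17230585; term = 0.17230585²·(1 − 0.01971395)·95/153 = 0.018071118.
Sum = 0.39860648.
SE = √(0.39860648) = 0.63135.

0.63135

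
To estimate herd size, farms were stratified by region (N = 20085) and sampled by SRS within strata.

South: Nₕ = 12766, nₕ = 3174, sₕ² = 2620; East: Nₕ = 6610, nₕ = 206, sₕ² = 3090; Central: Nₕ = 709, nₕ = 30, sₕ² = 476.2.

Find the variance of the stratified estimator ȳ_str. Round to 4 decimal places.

1.8435

Var(ȳ_str) = Σₕ Wₕ²(1 − fₕ)sₕ²/nₕ with Wₕ = Nₕ/N, N = 20085.
South: Wₕ = 0.63559871; term = 0.63559871²·(1 − 0.24862917)·2620/3174 = 0.25056171.
East: Wₕ = 0.32910132; term = 0.32910132²·(1 − 0.03116490)·3090/206 = 1.5739842.
Central: Wₕ = 0.03529998; term = 0.03529998²·(1 − 0.04231312)·476.2/30 = 0.018942639.
Sum = 1.8434885.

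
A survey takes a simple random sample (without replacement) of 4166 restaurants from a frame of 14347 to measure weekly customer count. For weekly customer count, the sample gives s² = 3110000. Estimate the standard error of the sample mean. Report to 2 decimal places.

Under SRS without replacement, Var(ȳ) = (1 − f)·s²/n with f = n/N = 4166/14347 = 0.29037429.
Var(ȳ) = (1 − 0.29037429)·3110000/4166 = 0.70962571·746.51944 = 529.74939.
SE(ȳ) = √(529.74939) = 23.02.

23.02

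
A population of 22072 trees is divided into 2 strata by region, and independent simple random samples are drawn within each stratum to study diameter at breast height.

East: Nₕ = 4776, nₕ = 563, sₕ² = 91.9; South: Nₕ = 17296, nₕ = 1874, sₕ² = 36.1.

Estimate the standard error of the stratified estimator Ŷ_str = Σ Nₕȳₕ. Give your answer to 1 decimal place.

Var(Ŷ_str) = Σₕ Nₕ²(1 − fₕ)sₕ²/nₕ.
East: 4776²·(1 − 563/4776)·91.9/563 = 3.2844518 × 10^6.
South: 17296²·(1 − 1874/17296)·36.1/1874 = 5.1383536 × 10^6.
Sum = 8.4228054 × 10^6.
SE = √(8.4228054 × 10^6) = 2902.2.

2902.2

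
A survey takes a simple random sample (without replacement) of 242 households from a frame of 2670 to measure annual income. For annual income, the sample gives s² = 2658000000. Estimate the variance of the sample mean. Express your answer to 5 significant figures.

Under SRS without replacement, Var(ȳ) = (1 − f)·s²/n with f = n/N = 242/2670 = 0.09063670.
Var(ȳ) = (1 − 0.09063670)·2658000000/242 = 0.90936330·1.0983471 × 10^7 = 9.9879655 × 10^6.

9.9880 × 10^6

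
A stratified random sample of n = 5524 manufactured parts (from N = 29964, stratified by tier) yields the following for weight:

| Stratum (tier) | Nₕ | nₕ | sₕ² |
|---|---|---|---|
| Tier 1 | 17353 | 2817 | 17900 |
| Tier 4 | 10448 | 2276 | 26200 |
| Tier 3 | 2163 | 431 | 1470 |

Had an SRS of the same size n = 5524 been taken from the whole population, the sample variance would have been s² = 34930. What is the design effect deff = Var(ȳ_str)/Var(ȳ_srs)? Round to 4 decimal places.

0.5611

Var(ȳ_str) = Σ Wₕ²(1−fₕ)sₕ²/nₕ with Wₕ = Nₕ/29964:
  Tier 1: (17353/29964)²·(1−2817/17353)·17900/2817 = 1.7851968
  Tier 4: (10448/29964)²·(1−2276/10448)·26200/2276 = 1.0946896
  Tier 3: (2163/29964)²·(1−431/2163)·1470/431 = 0.014231311
  → Var(ȳ_str) = 2.8941177.
Var(ȳ_srs) = (1 − 5524/29964)·34930/5524 = 5.1575842.
deff = 2.8941177 / 5.1575842 = 0.5611.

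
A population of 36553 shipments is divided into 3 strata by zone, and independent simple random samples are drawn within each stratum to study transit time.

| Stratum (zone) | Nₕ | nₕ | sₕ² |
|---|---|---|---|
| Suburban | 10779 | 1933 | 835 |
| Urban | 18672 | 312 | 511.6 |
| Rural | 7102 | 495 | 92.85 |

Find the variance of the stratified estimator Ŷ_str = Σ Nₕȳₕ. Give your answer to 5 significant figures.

Var(Ŷ_str) = Σₕ Nₕ²(1 − fₕ)sₕ²/nₕ.
Suburban: 10779²·(1 − 1933/10779)·835/1933 = 4.1188884 × 10^7.
Urban: 18672²·(1 − 312/18672)·511.6/312 = 5.6213349 × 10^8.
Rural: 7102²·(1 − 495/7102)·92.85/495 = 8.8016011 × 10^6.
Sum = 6.1212398 × 10^8.

6.1212 × 10^8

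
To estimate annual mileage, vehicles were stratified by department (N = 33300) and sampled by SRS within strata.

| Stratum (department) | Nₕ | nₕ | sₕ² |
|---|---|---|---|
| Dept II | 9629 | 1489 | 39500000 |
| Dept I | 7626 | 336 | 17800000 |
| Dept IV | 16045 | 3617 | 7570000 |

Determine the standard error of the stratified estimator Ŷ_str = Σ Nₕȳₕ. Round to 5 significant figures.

Var(Ŷ_str) = Σₕ Nₕ²(1 − fₕ)sₕ²/nₕ.
Dept II: 9629²·(1 − 1489/9629)·39500000/1489 = 2.0792561 × 10^12.
Dept I: 7626²·(1 − 336/7626)·17800000/336 = 2.945134 × 10^12.
Dept IV: 16045²·(1 − 3617/16045)·7570000/3617 = 4.1733839 × 10^11.
Sum = 5.4417285 × 10^12.
SE = √(5.4417285 × 10^12) = 2.3328 × 10^6.

2.3328 × 10^6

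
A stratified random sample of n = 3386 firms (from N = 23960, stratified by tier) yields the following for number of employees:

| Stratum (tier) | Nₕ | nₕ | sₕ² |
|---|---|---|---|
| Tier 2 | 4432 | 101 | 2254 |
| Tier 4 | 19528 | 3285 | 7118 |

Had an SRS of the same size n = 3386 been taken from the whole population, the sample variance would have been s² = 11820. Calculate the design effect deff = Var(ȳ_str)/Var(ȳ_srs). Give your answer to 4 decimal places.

0.6483

Var(ȳ_str) = Σ Wₕ²(1−fₕ)sₕ²/nₕ with Wₕ = Nₕ/23960:
  Tier 2: (4432/23960)²·(1−101/4432)·2254/101 = 0.74618557
  Tier 4: (19528/23960)²·(1−3285/19528)·7118/3285 = 1.1972173
  → Var(ȳ_str) = 1.9434029.
Var(ȳ_srs) = (1 − 3386/23960)·11820/3386 = 2.9975225.
deff = 1.9434029 / 2.9975225 = 0.6483.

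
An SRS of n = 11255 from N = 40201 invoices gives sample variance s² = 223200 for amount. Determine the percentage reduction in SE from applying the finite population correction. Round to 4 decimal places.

f = n/N = 11255/40201 = 0.27996816.
SE_no-fpc = √(s²/n) = 4.453222; SE_fpc = √((1−f)s²/n) = 3.7787677.
Ratio = √(1−f) = 0.84854690. Reduction = 100·(1 − 0.84854690) = 15.1453%.

15.1453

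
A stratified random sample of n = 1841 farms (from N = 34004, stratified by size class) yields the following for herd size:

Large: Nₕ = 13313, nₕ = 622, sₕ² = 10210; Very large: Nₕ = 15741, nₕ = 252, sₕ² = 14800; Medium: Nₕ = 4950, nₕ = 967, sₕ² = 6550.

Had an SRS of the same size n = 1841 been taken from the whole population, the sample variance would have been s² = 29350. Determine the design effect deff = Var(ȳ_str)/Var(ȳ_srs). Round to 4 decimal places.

0.9880

Var(ȳ_str) = Σ Wₕ²(1−fₕ)sₕ²/nₕ with Wₕ = Nₕ/34004:
  Large: (13313/34004)²·(1−622/13313)·10210/622 = 2.3985408
  Very large: (15741/34004)²·(1−252/15741)·14800/252 = 12.383884
  Medium: (4950/34004)²·(1−967/4950)·6550/967 = 0.1154969
  → Var(ȳ_str) = 14.897922.
Var(ȳ_srs) = (1 − 1841/34004)·29350/1841 = 15.079289.
deff = 14.897922 / 15.079289 = 0.9880.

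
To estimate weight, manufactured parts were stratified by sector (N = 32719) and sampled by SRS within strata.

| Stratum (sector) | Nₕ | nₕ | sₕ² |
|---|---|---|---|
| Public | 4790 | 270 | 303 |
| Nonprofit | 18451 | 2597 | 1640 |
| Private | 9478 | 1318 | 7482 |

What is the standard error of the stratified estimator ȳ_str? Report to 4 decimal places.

Var(ȳ_str) = Σₕ Wₕ²(1 − fₕ)sₕ²/nₕ with Wₕ = Nₕ/N, N = 32719.
Public: Wₕ = 0.14639812; term = 0.14639812²·(1 − 0.05636743)·303/270 = 0.02269618.
Nonprofit: Wₕ = 0.56392310; term = 0.56392310²·(1 − 0.14075118)·1640/2597 = 0.17255622.
Private: Wₕ = 0.28967878; term = 0.28967878²·(1 − 0.13905887)·7482/1318 = 0.41011827.
Sum = 0.60537067.
SE = √(0.60537067) = 0.7781.

0.7781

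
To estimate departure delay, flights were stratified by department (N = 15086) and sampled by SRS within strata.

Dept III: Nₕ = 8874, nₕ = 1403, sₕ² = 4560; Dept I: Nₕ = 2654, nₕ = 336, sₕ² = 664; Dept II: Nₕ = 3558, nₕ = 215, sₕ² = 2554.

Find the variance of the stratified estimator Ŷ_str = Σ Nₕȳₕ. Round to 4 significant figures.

3.689 × 10^8

Var(Ŷ_str) = Σₕ Nₕ²(1 − fₕ)sₕ²/nₕ.
Dept III: 8874²·(1 − 1403/8874)·4560/1403 = 2.1547919 × 10^8.
Dept I: 2654²·(1 − 336/2654)·664/336 = 1.2157468 × 10^7.
Dept II: 3558²·(1 − 215/3558)·2554/215 = 1.4129434 × 10^8.
Sum = 3.68931 × 10^8.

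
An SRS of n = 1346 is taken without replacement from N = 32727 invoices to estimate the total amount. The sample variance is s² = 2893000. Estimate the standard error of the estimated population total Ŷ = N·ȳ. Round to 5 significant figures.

1.4857 × 10^6

Var(Ŷ) = N²·Var(ȳ) = N²·(1 − n/N)·s²/n.
f = 1346/32727 = 0.04112812; Var(ȳ) = 0.95887188·2893000/1346 = 2060.9334.
Var(Ŷ) = 32727² · 2060.9334 = 2.2073762 × 10^12.
SE(Ŷ) = √(2.2073762 × 10^12) = 1.4857 × 10^6.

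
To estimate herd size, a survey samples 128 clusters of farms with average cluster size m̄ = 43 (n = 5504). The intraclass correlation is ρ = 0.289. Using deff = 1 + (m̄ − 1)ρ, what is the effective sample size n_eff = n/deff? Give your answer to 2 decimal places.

deff = 1 + (43 − 1)·0.289 = 1 + 12.138 = 13.138.
n_eff = 5504 / 13.138 = 418.94.

418.94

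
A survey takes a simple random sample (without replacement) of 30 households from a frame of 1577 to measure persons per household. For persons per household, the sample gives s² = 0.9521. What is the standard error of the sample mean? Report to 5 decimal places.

Under SRS without replacement, Var(ȳ) = (1 − f)·s²/n with f = n/N = 30/1577 = 0.01902346.
Var(ȳ) = (1 − 0.01902346)·0.9521/30 = 0.98097654·0.031736667 = 0.031132925.
SE(ȳ) = √(0.031132925) = 0.17645.

0.17645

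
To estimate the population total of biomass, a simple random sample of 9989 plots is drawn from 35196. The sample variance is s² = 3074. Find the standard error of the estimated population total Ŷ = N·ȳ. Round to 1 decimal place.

Var(Ŷ) = N²·Var(ȳ) = N²·(1 − n/N)·s²/n.
f = 9989/35196 = 0.28381066; Var(ȳ) = 0.71618934·3074/9989 = 0.22039904.
Var(Ŷ) = 35196² · 0.22039904 = 2.7302117 × 10^8.
SE(Ŷ) = √(2.7302117 × 10^8) = 16523.4.

16523.4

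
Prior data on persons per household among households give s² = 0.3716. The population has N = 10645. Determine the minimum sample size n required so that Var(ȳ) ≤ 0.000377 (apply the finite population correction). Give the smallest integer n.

Without fpc, n₀ = s²/D = 0.3716/0.000377 = 985.6764.
With fpc, (1 − n/N)·s²/n ≤ D requires n ≥ n₀/(1 + n₀/N) = 985.6764/(1 + 985.6764/10645) = 902.1423.
Rounding up, n = 903.

903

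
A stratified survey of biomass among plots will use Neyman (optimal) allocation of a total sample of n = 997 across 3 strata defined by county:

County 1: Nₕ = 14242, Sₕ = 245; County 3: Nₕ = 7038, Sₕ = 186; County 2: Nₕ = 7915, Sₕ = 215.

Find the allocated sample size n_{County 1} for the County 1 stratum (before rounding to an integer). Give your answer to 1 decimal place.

535.2

Neyman allocation: nₕ = n·NₕSₕ / Σⱼ NⱼSⱼ.
Σ NⱼSⱼ = 14242·245 + 7038·186 + 7915·215 = 6.500083 × 10^6.
n_{County 1} = 997·14242·245 / (6.500083 × 10^6) = 535.2.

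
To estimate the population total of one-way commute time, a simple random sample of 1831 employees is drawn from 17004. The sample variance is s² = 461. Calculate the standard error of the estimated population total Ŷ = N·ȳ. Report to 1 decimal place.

Var(Ŷ) = N²·Var(ȳ) = N²·(1 − n/N)·s²/n.
f = 1831/17004 = 0.10768055; Var(ȳ) = 0.89231945·461/1831 = 0.22466372.
Var(Ŷ) = 17004² · 0.22466372 = 6.4958373 × 10^7.
SE(Ŷ) = √(6.4958373 × 10^7) = 8059.7.

8059.7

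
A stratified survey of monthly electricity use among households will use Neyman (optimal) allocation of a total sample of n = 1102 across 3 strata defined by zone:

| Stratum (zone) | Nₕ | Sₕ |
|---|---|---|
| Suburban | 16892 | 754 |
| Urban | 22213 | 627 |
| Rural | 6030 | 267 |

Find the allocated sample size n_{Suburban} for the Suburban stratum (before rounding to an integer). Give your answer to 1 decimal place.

Neyman allocation: nₕ = n·NₕSₕ / Σⱼ NⱼSⱼ.
Σ NⱼSⱼ = 16892·754 + 22213·627 + 6030·267 = 2.8274129 × 10^7.
n_{Suburban} = 1102·16892·754 / (2.8274129 × 10^7) = 496.4.

496.4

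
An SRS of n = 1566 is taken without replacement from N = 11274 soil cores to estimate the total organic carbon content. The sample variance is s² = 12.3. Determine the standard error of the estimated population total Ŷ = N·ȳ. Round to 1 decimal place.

927.2

Var(Ŷ) = N²·Var(ȳ) = N²·(1 − n/N)·s²/n.
f = 1566/11274 = 0.13890367; Var(ȳ) = 0.86109633·12.3/1566 = 0.0067634003.
Var(Ŷ) = 11274² · 0.0067634003 = 859648.98.
SE(Ŷ) = √(859648.98) = 927.2.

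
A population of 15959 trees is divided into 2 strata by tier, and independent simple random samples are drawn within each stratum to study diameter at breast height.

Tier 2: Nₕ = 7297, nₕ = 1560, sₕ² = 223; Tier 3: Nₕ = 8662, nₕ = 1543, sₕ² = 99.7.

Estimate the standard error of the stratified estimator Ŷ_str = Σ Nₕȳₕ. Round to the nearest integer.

Var(Ŷ_str) = Σₕ Nₕ²(1 − fₕ)sₕ²/nₕ.
Tier 2: 7297²·(1 − 1560/7297)·223/1560 = 5.9842463 × 10^6.
Tier 3: 8662²·(1 − 1543/8662)·99.7/1543 = 3.9844319 × 10^6.
Sum = 9.9686782 × 10^6.
SE = √(9.9686782 × 10^6) = 3157.

3157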